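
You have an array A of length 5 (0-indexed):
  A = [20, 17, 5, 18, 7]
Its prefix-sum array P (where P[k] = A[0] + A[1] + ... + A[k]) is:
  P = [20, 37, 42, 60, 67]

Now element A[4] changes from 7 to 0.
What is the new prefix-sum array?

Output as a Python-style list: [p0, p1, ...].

Change: A[4] 7 -> 0, delta = -7
P[k] for k < 4: unchanged (A[4] not included)
P[k] for k >= 4: shift by delta = -7
  P[0] = 20 + 0 = 20
  P[1] = 37 + 0 = 37
  P[2] = 42 + 0 = 42
  P[3] = 60 + 0 = 60
  P[4] = 67 + -7 = 60

Answer: [20, 37, 42, 60, 60]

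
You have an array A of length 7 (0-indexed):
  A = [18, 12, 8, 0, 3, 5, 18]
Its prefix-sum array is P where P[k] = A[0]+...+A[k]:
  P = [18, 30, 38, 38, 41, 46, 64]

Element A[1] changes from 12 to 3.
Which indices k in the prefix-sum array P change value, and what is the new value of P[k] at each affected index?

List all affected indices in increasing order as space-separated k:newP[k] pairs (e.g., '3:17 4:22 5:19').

Answer: 1:21 2:29 3:29 4:32 5:37 6:55

Derivation:
P[k] = A[0] + ... + A[k]
P[k] includes A[1] iff k >= 1
Affected indices: 1, 2, ..., 6; delta = -9
  P[1]: 30 + -9 = 21
  P[2]: 38 + -9 = 29
  P[3]: 38 + -9 = 29
  P[4]: 41 + -9 = 32
  P[5]: 46 + -9 = 37
  P[6]: 64 + -9 = 55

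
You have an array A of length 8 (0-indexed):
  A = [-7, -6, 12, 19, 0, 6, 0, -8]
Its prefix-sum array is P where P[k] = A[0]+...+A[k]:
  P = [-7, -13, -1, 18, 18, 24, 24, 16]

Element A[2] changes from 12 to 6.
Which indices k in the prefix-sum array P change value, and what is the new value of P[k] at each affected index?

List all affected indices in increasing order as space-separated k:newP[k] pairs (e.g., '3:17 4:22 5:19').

Answer: 2:-7 3:12 4:12 5:18 6:18 7:10

Derivation:
P[k] = A[0] + ... + A[k]
P[k] includes A[2] iff k >= 2
Affected indices: 2, 3, ..., 7; delta = -6
  P[2]: -1 + -6 = -7
  P[3]: 18 + -6 = 12
  P[4]: 18 + -6 = 12
  P[5]: 24 + -6 = 18
  P[6]: 24 + -6 = 18
  P[7]: 16 + -6 = 10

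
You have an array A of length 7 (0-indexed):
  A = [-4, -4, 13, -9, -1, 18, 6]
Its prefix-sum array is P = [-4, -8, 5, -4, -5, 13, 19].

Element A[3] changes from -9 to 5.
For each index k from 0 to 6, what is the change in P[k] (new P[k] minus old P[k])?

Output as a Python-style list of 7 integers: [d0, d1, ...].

Element change: A[3] -9 -> 5, delta = 14
For k < 3: P[k] unchanged, delta_P[k] = 0
For k >= 3: P[k] shifts by exactly 14
Delta array: [0, 0, 0, 14, 14, 14, 14]

Answer: [0, 0, 0, 14, 14, 14, 14]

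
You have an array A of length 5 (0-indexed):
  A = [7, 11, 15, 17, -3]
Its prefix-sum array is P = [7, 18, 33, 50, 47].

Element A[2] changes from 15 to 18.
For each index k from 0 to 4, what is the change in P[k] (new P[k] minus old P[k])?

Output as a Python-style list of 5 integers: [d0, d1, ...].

Answer: [0, 0, 3, 3, 3]

Derivation:
Element change: A[2] 15 -> 18, delta = 3
For k < 2: P[k] unchanged, delta_P[k] = 0
For k >= 2: P[k] shifts by exactly 3
Delta array: [0, 0, 3, 3, 3]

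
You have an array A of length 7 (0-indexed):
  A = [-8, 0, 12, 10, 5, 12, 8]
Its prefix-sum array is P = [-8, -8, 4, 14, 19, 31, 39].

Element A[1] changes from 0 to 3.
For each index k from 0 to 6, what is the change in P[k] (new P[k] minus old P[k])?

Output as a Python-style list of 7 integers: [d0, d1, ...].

Element change: A[1] 0 -> 3, delta = 3
For k < 1: P[k] unchanged, delta_P[k] = 0
For k >= 1: P[k] shifts by exactly 3
Delta array: [0, 3, 3, 3, 3, 3, 3]

Answer: [0, 3, 3, 3, 3, 3, 3]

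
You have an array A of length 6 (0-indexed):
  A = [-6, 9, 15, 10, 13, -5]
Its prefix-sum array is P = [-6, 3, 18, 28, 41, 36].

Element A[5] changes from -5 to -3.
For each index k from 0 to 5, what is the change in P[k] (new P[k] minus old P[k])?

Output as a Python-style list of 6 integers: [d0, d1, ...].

Element change: A[5] -5 -> -3, delta = 2
For k < 5: P[k] unchanged, delta_P[k] = 0
For k >= 5: P[k] shifts by exactly 2
Delta array: [0, 0, 0, 0, 0, 2]

Answer: [0, 0, 0, 0, 0, 2]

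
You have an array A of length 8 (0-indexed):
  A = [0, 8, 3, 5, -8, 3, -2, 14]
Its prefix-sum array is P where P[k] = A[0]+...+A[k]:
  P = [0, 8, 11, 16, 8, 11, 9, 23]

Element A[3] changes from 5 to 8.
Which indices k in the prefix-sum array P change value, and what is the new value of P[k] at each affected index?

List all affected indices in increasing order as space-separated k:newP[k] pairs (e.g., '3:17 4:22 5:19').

Answer: 3:19 4:11 5:14 6:12 7:26

Derivation:
P[k] = A[0] + ... + A[k]
P[k] includes A[3] iff k >= 3
Affected indices: 3, 4, ..., 7; delta = 3
  P[3]: 16 + 3 = 19
  P[4]: 8 + 3 = 11
  P[5]: 11 + 3 = 14
  P[6]: 9 + 3 = 12
  P[7]: 23 + 3 = 26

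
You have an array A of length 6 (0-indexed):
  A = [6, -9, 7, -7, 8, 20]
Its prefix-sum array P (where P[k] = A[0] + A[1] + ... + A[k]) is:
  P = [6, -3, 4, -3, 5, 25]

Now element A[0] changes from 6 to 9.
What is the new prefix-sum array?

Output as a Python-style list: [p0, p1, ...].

Answer: [9, 0, 7, 0, 8, 28]

Derivation:
Change: A[0] 6 -> 9, delta = 3
P[k] for k < 0: unchanged (A[0] not included)
P[k] for k >= 0: shift by delta = 3
  P[0] = 6 + 3 = 9
  P[1] = -3 + 3 = 0
  P[2] = 4 + 3 = 7
  P[3] = -3 + 3 = 0
  P[4] = 5 + 3 = 8
  P[5] = 25 + 3 = 28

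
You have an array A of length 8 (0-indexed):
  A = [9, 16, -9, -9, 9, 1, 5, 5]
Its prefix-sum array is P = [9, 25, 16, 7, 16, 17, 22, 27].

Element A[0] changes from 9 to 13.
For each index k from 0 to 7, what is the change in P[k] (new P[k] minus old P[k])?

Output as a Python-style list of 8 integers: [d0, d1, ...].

Answer: [4, 4, 4, 4, 4, 4, 4, 4]

Derivation:
Element change: A[0] 9 -> 13, delta = 4
For k < 0: P[k] unchanged, delta_P[k] = 0
For k >= 0: P[k] shifts by exactly 4
Delta array: [4, 4, 4, 4, 4, 4, 4, 4]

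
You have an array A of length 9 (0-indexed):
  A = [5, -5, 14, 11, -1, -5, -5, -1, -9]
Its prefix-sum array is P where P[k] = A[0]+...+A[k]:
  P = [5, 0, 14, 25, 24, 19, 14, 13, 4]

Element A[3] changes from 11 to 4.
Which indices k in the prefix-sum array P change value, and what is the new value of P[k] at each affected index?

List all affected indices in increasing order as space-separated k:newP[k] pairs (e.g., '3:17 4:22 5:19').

P[k] = A[0] + ... + A[k]
P[k] includes A[3] iff k >= 3
Affected indices: 3, 4, ..., 8; delta = -7
  P[3]: 25 + -7 = 18
  P[4]: 24 + -7 = 17
  P[5]: 19 + -7 = 12
  P[6]: 14 + -7 = 7
  P[7]: 13 + -7 = 6
  P[8]: 4 + -7 = -3

Answer: 3:18 4:17 5:12 6:7 7:6 8:-3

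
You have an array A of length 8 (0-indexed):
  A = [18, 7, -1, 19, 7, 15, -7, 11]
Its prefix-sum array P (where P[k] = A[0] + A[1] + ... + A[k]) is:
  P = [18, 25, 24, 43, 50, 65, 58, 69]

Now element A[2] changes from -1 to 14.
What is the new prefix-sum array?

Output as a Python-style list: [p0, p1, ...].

Answer: [18, 25, 39, 58, 65, 80, 73, 84]

Derivation:
Change: A[2] -1 -> 14, delta = 15
P[k] for k < 2: unchanged (A[2] not included)
P[k] for k >= 2: shift by delta = 15
  P[0] = 18 + 0 = 18
  P[1] = 25 + 0 = 25
  P[2] = 24 + 15 = 39
  P[3] = 43 + 15 = 58
  P[4] = 50 + 15 = 65
  P[5] = 65 + 15 = 80
  P[6] = 58 + 15 = 73
  P[7] = 69 + 15 = 84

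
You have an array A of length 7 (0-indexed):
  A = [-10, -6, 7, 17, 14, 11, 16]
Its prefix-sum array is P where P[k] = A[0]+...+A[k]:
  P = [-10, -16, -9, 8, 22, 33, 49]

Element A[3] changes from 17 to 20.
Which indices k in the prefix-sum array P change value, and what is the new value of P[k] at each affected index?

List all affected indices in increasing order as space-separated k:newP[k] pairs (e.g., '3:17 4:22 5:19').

P[k] = A[0] + ... + A[k]
P[k] includes A[3] iff k >= 3
Affected indices: 3, 4, ..., 6; delta = 3
  P[3]: 8 + 3 = 11
  P[4]: 22 + 3 = 25
  P[5]: 33 + 3 = 36
  P[6]: 49 + 3 = 52

Answer: 3:11 4:25 5:36 6:52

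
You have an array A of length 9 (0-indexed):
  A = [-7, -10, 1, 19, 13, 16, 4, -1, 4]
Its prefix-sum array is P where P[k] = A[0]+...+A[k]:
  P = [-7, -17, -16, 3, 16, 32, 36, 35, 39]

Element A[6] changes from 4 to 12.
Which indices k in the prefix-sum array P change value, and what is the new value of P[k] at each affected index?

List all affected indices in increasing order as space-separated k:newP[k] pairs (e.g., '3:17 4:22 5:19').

P[k] = A[0] + ... + A[k]
P[k] includes A[6] iff k >= 6
Affected indices: 6, 7, ..., 8; delta = 8
  P[6]: 36 + 8 = 44
  P[7]: 35 + 8 = 43
  P[8]: 39 + 8 = 47

Answer: 6:44 7:43 8:47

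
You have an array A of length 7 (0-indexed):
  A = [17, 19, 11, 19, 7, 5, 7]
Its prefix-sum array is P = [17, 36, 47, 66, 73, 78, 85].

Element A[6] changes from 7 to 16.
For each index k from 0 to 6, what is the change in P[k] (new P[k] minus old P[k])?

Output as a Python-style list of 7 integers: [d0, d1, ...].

Answer: [0, 0, 0, 0, 0, 0, 9]

Derivation:
Element change: A[6] 7 -> 16, delta = 9
For k < 6: P[k] unchanged, delta_P[k] = 0
For k >= 6: P[k] shifts by exactly 9
Delta array: [0, 0, 0, 0, 0, 0, 9]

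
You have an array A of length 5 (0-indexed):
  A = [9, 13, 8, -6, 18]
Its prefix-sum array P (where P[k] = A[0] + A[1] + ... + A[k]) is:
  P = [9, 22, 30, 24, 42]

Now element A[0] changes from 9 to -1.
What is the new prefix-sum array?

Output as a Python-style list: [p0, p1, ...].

Change: A[0] 9 -> -1, delta = -10
P[k] for k < 0: unchanged (A[0] not included)
P[k] for k >= 0: shift by delta = -10
  P[0] = 9 + -10 = -1
  P[1] = 22 + -10 = 12
  P[2] = 30 + -10 = 20
  P[3] = 24 + -10 = 14
  P[4] = 42 + -10 = 32

Answer: [-1, 12, 20, 14, 32]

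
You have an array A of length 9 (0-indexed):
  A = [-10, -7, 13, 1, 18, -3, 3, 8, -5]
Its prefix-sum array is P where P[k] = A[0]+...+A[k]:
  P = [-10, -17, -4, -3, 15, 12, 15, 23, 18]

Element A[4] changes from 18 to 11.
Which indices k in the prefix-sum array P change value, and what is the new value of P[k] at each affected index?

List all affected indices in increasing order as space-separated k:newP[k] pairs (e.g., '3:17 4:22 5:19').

P[k] = A[0] + ... + A[k]
P[k] includes A[4] iff k >= 4
Affected indices: 4, 5, ..., 8; delta = -7
  P[4]: 15 + -7 = 8
  P[5]: 12 + -7 = 5
  P[6]: 15 + -7 = 8
  P[7]: 23 + -7 = 16
  P[8]: 18 + -7 = 11

Answer: 4:8 5:5 6:8 7:16 8:11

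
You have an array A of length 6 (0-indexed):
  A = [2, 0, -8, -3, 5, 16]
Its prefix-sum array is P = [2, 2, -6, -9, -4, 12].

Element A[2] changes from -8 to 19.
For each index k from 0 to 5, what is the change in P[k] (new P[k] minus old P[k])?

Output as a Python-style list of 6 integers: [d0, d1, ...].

Element change: A[2] -8 -> 19, delta = 27
For k < 2: P[k] unchanged, delta_P[k] = 0
For k >= 2: P[k] shifts by exactly 27
Delta array: [0, 0, 27, 27, 27, 27]

Answer: [0, 0, 27, 27, 27, 27]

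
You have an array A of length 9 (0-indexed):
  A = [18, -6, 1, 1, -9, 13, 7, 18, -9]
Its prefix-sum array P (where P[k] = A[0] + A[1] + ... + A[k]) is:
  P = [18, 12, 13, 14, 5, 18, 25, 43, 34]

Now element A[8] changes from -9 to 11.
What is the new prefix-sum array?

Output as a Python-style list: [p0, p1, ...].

Change: A[8] -9 -> 11, delta = 20
P[k] for k < 8: unchanged (A[8] not included)
P[k] for k >= 8: shift by delta = 20
  P[0] = 18 + 0 = 18
  P[1] = 12 + 0 = 12
  P[2] = 13 + 0 = 13
  P[3] = 14 + 0 = 14
  P[4] = 5 + 0 = 5
  P[5] = 18 + 0 = 18
  P[6] = 25 + 0 = 25
  P[7] = 43 + 0 = 43
  P[8] = 34 + 20 = 54

Answer: [18, 12, 13, 14, 5, 18, 25, 43, 54]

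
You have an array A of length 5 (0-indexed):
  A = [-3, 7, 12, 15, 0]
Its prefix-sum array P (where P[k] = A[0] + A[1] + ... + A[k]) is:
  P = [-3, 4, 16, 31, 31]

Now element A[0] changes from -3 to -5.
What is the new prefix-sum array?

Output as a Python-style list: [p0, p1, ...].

Answer: [-5, 2, 14, 29, 29]

Derivation:
Change: A[0] -3 -> -5, delta = -2
P[k] for k < 0: unchanged (A[0] not included)
P[k] for k >= 0: shift by delta = -2
  P[0] = -3 + -2 = -5
  P[1] = 4 + -2 = 2
  P[2] = 16 + -2 = 14
  P[3] = 31 + -2 = 29
  P[4] = 31 + -2 = 29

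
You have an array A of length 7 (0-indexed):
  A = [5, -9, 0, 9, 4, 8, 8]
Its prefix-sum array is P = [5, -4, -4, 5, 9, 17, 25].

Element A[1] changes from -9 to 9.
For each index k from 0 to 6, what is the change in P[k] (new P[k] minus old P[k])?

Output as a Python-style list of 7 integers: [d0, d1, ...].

Element change: A[1] -9 -> 9, delta = 18
For k < 1: P[k] unchanged, delta_P[k] = 0
For k >= 1: P[k] shifts by exactly 18
Delta array: [0, 18, 18, 18, 18, 18, 18]

Answer: [0, 18, 18, 18, 18, 18, 18]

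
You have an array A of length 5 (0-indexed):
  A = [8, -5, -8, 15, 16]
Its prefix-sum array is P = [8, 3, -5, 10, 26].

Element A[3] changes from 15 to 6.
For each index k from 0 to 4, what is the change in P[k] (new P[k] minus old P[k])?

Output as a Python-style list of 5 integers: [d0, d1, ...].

Answer: [0, 0, 0, -9, -9]

Derivation:
Element change: A[3] 15 -> 6, delta = -9
For k < 3: P[k] unchanged, delta_P[k] = 0
For k >= 3: P[k] shifts by exactly -9
Delta array: [0, 0, 0, -9, -9]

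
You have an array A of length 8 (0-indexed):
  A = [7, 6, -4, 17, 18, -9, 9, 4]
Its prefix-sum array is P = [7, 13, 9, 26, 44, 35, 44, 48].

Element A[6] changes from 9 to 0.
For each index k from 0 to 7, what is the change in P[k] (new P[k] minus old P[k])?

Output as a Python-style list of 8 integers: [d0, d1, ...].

Element change: A[6] 9 -> 0, delta = -9
For k < 6: P[k] unchanged, delta_P[k] = 0
For k >= 6: P[k] shifts by exactly -9
Delta array: [0, 0, 0, 0, 0, 0, -9, -9]

Answer: [0, 0, 0, 0, 0, 0, -9, -9]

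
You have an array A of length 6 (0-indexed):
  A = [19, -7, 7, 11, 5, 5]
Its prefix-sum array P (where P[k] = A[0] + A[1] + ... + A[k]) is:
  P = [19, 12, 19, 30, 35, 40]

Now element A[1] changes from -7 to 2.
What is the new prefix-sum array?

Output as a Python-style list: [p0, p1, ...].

Answer: [19, 21, 28, 39, 44, 49]

Derivation:
Change: A[1] -7 -> 2, delta = 9
P[k] for k < 1: unchanged (A[1] not included)
P[k] for k >= 1: shift by delta = 9
  P[0] = 19 + 0 = 19
  P[1] = 12 + 9 = 21
  P[2] = 19 + 9 = 28
  P[3] = 30 + 9 = 39
  P[4] = 35 + 9 = 44
  P[5] = 40 + 9 = 49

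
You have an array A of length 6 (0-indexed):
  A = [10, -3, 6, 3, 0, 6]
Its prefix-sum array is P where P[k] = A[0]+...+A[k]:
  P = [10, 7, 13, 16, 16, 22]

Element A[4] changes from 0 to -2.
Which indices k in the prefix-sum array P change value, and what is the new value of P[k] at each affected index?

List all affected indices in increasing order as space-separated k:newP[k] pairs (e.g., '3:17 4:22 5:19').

Answer: 4:14 5:20

Derivation:
P[k] = A[0] + ... + A[k]
P[k] includes A[4] iff k >= 4
Affected indices: 4, 5, ..., 5; delta = -2
  P[4]: 16 + -2 = 14
  P[5]: 22 + -2 = 20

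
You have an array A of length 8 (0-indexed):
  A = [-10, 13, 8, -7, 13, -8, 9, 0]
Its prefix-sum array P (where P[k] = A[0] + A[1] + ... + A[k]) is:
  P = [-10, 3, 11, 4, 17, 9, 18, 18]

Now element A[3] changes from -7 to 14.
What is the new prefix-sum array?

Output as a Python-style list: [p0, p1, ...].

Answer: [-10, 3, 11, 25, 38, 30, 39, 39]

Derivation:
Change: A[3] -7 -> 14, delta = 21
P[k] for k < 3: unchanged (A[3] not included)
P[k] for k >= 3: shift by delta = 21
  P[0] = -10 + 0 = -10
  P[1] = 3 + 0 = 3
  P[2] = 11 + 0 = 11
  P[3] = 4 + 21 = 25
  P[4] = 17 + 21 = 38
  P[5] = 9 + 21 = 30
  P[6] = 18 + 21 = 39
  P[7] = 18 + 21 = 39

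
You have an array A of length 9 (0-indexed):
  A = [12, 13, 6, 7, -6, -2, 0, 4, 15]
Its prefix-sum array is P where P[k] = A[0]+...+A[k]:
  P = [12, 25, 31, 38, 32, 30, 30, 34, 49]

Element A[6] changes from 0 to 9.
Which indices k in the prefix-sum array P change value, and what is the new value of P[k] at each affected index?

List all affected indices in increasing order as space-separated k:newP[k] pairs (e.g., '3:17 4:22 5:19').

Answer: 6:39 7:43 8:58

Derivation:
P[k] = A[0] + ... + A[k]
P[k] includes A[6] iff k >= 6
Affected indices: 6, 7, ..., 8; delta = 9
  P[6]: 30 + 9 = 39
  P[7]: 34 + 9 = 43
  P[8]: 49 + 9 = 58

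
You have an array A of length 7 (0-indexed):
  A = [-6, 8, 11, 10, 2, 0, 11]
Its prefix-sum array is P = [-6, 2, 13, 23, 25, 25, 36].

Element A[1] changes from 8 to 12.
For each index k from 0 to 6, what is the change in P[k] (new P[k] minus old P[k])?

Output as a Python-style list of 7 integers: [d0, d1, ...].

Element change: A[1] 8 -> 12, delta = 4
For k < 1: P[k] unchanged, delta_P[k] = 0
For k >= 1: P[k] shifts by exactly 4
Delta array: [0, 4, 4, 4, 4, 4, 4]

Answer: [0, 4, 4, 4, 4, 4, 4]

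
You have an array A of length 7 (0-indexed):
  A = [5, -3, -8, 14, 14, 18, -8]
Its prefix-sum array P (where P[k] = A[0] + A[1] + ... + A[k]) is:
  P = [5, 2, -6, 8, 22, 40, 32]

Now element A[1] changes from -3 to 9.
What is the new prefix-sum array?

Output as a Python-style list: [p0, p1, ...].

Answer: [5, 14, 6, 20, 34, 52, 44]

Derivation:
Change: A[1] -3 -> 9, delta = 12
P[k] for k < 1: unchanged (A[1] not included)
P[k] for k >= 1: shift by delta = 12
  P[0] = 5 + 0 = 5
  P[1] = 2 + 12 = 14
  P[2] = -6 + 12 = 6
  P[3] = 8 + 12 = 20
  P[4] = 22 + 12 = 34
  P[5] = 40 + 12 = 52
  P[6] = 32 + 12 = 44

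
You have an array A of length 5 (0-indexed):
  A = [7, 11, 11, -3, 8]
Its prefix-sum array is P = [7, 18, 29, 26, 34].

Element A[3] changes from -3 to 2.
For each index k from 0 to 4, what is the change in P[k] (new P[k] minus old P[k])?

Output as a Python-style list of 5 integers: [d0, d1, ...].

Element change: A[3] -3 -> 2, delta = 5
For k < 3: P[k] unchanged, delta_P[k] = 0
For k >= 3: P[k] shifts by exactly 5
Delta array: [0, 0, 0, 5, 5]

Answer: [0, 0, 0, 5, 5]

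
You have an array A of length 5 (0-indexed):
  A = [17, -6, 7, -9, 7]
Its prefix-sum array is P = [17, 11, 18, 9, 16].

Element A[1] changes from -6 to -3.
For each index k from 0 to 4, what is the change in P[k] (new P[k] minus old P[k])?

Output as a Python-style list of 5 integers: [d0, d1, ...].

Answer: [0, 3, 3, 3, 3]

Derivation:
Element change: A[1] -6 -> -3, delta = 3
For k < 1: P[k] unchanged, delta_P[k] = 0
For k >= 1: P[k] shifts by exactly 3
Delta array: [0, 3, 3, 3, 3]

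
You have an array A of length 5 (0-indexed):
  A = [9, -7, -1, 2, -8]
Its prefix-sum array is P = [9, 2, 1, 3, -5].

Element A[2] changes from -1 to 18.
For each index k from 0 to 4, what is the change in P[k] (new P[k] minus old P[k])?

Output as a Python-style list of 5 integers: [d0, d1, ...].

Element change: A[2] -1 -> 18, delta = 19
For k < 2: P[k] unchanged, delta_P[k] = 0
For k >= 2: P[k] shifts by exactly 19
Delta array: [0, 0, 19, 19, 19]

Answer: [0, 0, 19, 19, 19]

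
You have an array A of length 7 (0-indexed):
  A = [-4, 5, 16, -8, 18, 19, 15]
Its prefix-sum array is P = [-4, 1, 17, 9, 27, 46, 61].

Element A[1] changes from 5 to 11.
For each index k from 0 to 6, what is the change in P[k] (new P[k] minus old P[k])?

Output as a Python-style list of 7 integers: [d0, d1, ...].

Answer: [0, 6, 6, 6, 6, 6, 6]

Derivation:
Element change: A[1] 5 -> 11, delta = 6
For k < 1: P[k] unchanged, delta_P[k] = 0
For k >= 1: P[k] shifts by exactly 6
Delta array: [0, 6, 6, 6, 6, 6, 6]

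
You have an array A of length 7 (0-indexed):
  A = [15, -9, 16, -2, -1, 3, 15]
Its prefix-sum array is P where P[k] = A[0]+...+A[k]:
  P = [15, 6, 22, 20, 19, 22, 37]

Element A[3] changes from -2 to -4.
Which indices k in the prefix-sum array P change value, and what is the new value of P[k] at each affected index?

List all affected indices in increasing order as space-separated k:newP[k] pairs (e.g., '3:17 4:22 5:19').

Answer: 3:18 4:17 5:20 6:35

Derivation:
P[k] = A[0] + ... + A[k]
P[k] includes A[3] iff k >= 3
Affected indices: 3, 4, ..., 6; delta = -2
  P[3]: 20 + -2 = 18
  P[4]: 19 + -2 = 17
  P[5]: 22 + -2 = 20
  P[6]: 37 + -2 = 35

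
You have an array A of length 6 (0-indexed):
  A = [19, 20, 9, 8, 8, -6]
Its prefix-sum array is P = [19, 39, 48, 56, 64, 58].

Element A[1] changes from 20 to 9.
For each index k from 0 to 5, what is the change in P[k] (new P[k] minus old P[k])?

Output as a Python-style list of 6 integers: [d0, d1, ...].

Answer: [0, -11, -11, -11, -11, -11]

Derivation:
Element change: A[1] 20 -> 9, delta = -11
For k < 1: P[k] unchanged, delta_P[k] = 0
For k >= 1: P[k] shifts by exactly -11
Delta array: [0, -11, -11, -11, -11, -11]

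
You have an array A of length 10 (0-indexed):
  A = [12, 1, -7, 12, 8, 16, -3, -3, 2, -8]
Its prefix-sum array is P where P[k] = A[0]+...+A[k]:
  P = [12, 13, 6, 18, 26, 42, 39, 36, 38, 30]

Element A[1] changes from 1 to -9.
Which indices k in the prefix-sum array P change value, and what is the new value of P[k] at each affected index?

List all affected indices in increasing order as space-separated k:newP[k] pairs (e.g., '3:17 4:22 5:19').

P[k] = A[0] + ... + A[k]
P[k] includes A[1] iff k >= 1
Affected indices: 1, 2, ..., 9; delta = -10
  P[1]: 13 + -10 = 3
  P[2]: 6 + -10 = -4
  P[3]: 18 + -10 = 8
  P[4]: 26 + -10 = 16
  P[5]: 42 + -10 = 32
  P[6]: 39 + -10 = 29
  P[7]: 36 + -10 = 26
  P[8]: 38 + -10 = 28
  P[9]: 30 + -10 = 20

Answer: 1:3 2:-4 3:8 4:16 5:32 6:29 7:26 8:28 9:20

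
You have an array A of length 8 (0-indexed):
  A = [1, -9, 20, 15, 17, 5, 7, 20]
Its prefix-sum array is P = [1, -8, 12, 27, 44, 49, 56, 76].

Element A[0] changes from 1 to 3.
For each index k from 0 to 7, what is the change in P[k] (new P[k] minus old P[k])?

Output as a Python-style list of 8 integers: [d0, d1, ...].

Element change: A[0] 1 -> 3, delta = 2
For k < 0: P[k] unchanged, delta_P[k] = 0
For k >= 0: P[k] shifts by exactly 2
Delta array: [2, 2, 2, 2, 2, 2, 2, 2]

Answer: [2, 2, 2, 2, 2, 2, 2, 2]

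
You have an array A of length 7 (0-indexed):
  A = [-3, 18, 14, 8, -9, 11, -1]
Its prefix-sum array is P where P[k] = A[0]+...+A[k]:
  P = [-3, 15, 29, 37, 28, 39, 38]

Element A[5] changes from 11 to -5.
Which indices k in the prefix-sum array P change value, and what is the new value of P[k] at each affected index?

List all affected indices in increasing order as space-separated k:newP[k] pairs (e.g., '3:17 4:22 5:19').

Answer: 5:23 6:22

Derivation:
P[k] = A[0] + ... + A[k]
P[k] includes A[5] iff k >= 5
Affected indices: 5, 6, ..., 6; delta = -16
  P[5]: 39 + -16 = 23
  P[6]: 38 + -16 = 22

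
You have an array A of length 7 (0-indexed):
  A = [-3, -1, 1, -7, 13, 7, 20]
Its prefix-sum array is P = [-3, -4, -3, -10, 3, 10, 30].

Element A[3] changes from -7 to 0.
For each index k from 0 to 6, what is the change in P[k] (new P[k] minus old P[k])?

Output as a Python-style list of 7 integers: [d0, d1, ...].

Element change: A[3] -7 -> 0, delta = 7
For k < 3: P[k] unchanged, delta_P[k] = 0
For k >= 3: P[k] shifts by exactly 7
Delta array: [0, 0, 0, 7, 7, 7, 7]

Answer: [0, 0, 0, 7, 7, 7, 7]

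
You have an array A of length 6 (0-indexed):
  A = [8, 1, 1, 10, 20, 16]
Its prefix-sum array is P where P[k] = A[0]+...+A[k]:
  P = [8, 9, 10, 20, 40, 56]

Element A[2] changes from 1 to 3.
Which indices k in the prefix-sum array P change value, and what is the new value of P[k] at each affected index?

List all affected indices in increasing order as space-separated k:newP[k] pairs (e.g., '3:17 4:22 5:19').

P[k] = A[0] + ... + A[k]
P[k] includes A[2] iff k >= 2
Affected indices: 2, 3, ..., 5; delta = 2
  P[2]: 10 + 2 = 12
  P[3]: 20 + 2 = 22
  P[4]: 40 + 2 = 42
  P[5]: 56 + 2 = 58

Answer: 2:12 3:22 4:42 5:58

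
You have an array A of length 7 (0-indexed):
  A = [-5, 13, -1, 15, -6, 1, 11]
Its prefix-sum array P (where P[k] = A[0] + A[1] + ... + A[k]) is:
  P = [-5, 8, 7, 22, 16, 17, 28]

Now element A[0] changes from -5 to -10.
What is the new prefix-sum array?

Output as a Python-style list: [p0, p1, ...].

Change: A[0] -5 -> -10, delta = -5
P[k] for k < 0: unchanged (A[0] not included)
P[k] for k >= 0: shift by delta = -5
  P[0] = -5 + -5 = -10
  P[1] = 8 + -5 = 3
  P[2] = 7 + -5 = 2
  P[3] = 22 + -5 = 17
  P[4] = 16 + -5 = 11
  P[5] = 17 + -5 = 12
  P[6] = 28 + -5 = 23

Answer: [-10, 3, 2, 17, 11, 12, 23]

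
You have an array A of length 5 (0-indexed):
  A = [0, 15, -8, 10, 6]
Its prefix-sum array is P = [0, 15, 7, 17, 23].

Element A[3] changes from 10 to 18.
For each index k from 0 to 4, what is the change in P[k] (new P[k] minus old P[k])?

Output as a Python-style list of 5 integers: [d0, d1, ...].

Answer: [0, 0, 0, 8, 8]

Derivation:
Element change: A[3] 10 -> 18, delta = 8
For k < 3: P[k] unchanged, delta_P[k] = 0
For k >= 3: P[k] shifts by exactly 8
Delta array: [0, 0, 0, 8, 8]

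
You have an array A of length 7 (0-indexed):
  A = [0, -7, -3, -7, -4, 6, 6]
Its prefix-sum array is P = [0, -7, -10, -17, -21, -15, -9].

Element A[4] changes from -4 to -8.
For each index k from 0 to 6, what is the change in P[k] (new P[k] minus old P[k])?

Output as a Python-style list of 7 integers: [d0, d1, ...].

Answer: [0, 0, 0, 0, -4, -4, -4]

Derivation:
Element change: A[4] -4 -> -8, delta = -4
For k < 4: P[k] unchanged, delta_P[k] = 0
For k >= 4: P[k] shifts by exactly -4
Delta array: [0, 0, 0, 0, -4, -4, -4]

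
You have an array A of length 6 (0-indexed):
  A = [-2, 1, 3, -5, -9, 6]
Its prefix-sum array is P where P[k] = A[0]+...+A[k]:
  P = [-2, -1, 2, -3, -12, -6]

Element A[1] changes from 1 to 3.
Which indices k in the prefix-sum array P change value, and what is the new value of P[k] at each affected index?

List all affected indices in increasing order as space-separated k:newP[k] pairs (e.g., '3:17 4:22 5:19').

Answer: 1:1 2:4 3:-1 4:-10 5:-4

Derivation:
P[k] = A[0] + ... + A[k]
P[k] includes A[1] iff k >= 1
Affected indices: 1, 2, ..., 5; delta = 2
  P[1]: -1 + 2 = 1
  P[2]: 2 + 2 = 4
  P[3]: -3 + 2 = -1
  P[4]: -12 + 2 = -10
  P[5]: -6 + 2 = -4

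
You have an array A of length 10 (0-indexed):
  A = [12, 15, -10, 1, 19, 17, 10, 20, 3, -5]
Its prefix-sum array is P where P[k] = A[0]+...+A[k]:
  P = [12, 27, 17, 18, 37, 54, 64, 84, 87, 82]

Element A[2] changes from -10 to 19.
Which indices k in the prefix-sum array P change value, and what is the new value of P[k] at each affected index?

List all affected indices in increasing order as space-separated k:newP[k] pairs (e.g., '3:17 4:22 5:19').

Answer: 2:46 3:47 4:66 5:83 6:93 7:113 8:116 9:111

Derivation:
P[k] = A[0] + ... + A[k]
P[k] includes A[2] iff k >= 2
Affected indices: 2, 3, ..., 9; delta = 29
  P[2]: 17 + 29 = 46
  P[3]: 18 + 29 = 47
  P[4]: 37 + 29 = 66
  P[5]: 54 + 29 = 83
  P[6]: 64 + 29 = 93
  P[7]: 84 + 29 = 113
  P[8]: 87 + 29 = 116
  P[9]: 82 + 29 = 111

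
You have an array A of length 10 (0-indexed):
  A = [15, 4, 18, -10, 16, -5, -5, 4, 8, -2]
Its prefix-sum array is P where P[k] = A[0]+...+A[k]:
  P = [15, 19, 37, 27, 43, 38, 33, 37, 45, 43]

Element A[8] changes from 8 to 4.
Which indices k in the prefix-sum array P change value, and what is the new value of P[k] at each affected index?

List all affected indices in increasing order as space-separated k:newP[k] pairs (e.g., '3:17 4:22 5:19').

P[k] = A[0] + ... + A[k]
P[k] includes A[8] iff k >= 8
Affected indices: 8, 9, ..., 9; delta = -4
  P[8]: 45 + -4 = 41
  P[9]: 43 + -4 = 39

Answer: 8:41 9:39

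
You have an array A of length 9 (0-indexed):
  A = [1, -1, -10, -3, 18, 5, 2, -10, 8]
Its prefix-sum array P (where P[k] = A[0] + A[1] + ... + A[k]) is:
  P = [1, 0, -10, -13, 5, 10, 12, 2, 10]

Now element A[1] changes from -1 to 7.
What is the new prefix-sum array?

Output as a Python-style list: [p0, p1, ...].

Change: A[1] -1 -> 7, delta = 8
P[k] for k < 1: unchanged (A[1] not included)
P[k] for k >= 1: shift by delta = 8
  P[0] = 1 + 0 = 1
  P[1] = 0 + 8 = 8
  P[2] = -10 + 8 = -2
  P[3] = -13 + 8 = -5
  P[4] = 5 + 8 = 13
  P[5] = 10 + 8 = 18
  P[6] = 12 + 8 = 20
  P[7] = 2 + 8 = 10
  P[8] = 10 + 8 = 18

Answer: [1, 8, -2, -5, 13, 18, 20, 10, 18]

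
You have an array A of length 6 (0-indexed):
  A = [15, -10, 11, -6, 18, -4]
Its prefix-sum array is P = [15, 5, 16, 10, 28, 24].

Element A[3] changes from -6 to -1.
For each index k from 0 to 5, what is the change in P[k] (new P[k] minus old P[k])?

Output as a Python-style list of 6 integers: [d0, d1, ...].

Element change: A[3] -6 -> -1, delta = 5
For k < 3: P[k] unchanged, delta_P[k] = 0
For k >= 3: P[k] shifts by exactly 5
Delta array: [0, 0, 0, 5, 5, 5]

Answer: [0, 0, 0, 5, 5, 5]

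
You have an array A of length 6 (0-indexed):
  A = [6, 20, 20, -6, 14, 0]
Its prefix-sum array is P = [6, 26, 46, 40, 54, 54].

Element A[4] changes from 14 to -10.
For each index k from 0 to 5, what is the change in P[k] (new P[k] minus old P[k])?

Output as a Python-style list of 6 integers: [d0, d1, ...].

Answer: [0, 0, 0, 0, -24, -24]

Derivation:
Element change: A[4] 14 -> -10, delta = -24
For k < 4: P[k] unchanged, delta_P[k] = 0
For k >= 4: P[k] shifts by exactly -24
Delta array: [0, 0, 0, 0, -24, -24]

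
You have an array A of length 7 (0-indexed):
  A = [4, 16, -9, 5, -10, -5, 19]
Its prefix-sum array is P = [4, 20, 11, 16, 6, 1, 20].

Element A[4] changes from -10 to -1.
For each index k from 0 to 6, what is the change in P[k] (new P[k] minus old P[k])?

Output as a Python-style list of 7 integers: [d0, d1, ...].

Element change: A[4] -10 -> -1, delta = 9
For k < 4: P[k] unchanged, delta_P[k] = 0
For k >= 4: P[k] shifts by exactly 9
Delta array: [0, 0, 0, 0, 9, 9, 9]

Answer: [0, 0, 0, 0, 9, 9, 9]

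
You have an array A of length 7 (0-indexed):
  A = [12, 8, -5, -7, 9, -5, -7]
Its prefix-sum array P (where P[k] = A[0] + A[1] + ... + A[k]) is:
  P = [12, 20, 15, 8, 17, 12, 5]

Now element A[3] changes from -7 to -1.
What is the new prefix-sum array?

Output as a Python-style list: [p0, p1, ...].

Change: A[3] -7 -> -1, delta = 6
P[k] for k < 3: unchanged (A[3] not included)
P[k] for k >= 3: shift by delta = 6
  P[0] = 12 + 0 = 12
  P[1] = 20 + 0 = 20
  P[2] = 15 + 0 = 15
  P[3] = 8 + 6 = 14
  P[4] = 17 + 6 = 23
  P[5] = 12 + 6 = 18
  P[6] = 5 + 6 = 11

Answer: [12, 20, 15, 14, 23, 18, 11]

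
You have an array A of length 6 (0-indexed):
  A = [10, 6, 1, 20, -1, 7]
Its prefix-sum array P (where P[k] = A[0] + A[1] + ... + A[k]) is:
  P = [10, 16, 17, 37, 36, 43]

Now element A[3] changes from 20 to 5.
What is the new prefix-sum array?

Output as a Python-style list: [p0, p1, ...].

Answer: [10, 16, 17, 22, 21, 28]

Derivation:
Change: A[3] 20 -> 5, delta = -15
P[k] for k < 3: unchanged (A[3] not included)
P[k] for k >= 3: shift by delta = -15
  P[0] = 10 + 0 = 10
  P[1] = 16 + 0 = 16
  P[2] = 17 + 0 = 17
  P[3] = 37 + -15 = 22
  P[4] = 36 + -15 = 21
  P[5] = 43 + -15 = 28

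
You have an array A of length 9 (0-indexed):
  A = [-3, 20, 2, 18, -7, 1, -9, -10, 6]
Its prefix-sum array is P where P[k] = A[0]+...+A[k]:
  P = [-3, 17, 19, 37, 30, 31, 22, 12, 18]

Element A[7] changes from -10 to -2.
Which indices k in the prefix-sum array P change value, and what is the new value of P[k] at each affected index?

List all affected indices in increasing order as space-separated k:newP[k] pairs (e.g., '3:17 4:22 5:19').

P[k] = A[0] + ... + A[k]
P[k] includes A[7] iff k >= 7
Affected indices: 7, 8, ..., 8; delta = 8
  P[7]: 12 + 8 = 20
  P[8]: 18 + 8 = 26

Answer: 7:20 8:26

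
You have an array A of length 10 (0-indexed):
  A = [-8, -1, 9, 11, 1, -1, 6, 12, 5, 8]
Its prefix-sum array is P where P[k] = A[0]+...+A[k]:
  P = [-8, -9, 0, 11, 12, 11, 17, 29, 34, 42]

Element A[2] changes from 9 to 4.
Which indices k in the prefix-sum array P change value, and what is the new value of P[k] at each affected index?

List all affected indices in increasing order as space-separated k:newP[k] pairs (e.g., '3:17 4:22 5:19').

Answer: 2:-5 3:6 4:7 5:6 6:12 7:24 8:29 9:37

Derivation:
P[k] = A[0] + ... + A[k]
P[k] includes A[2] iff k >= 2
Affected indices: 2, 3, ..., 9; delta = -5
  P[2]: 0 + -5 = -5
  P[3]: 11 + -5 = 6
  P[4]: 12 + -5 = 7
  P[5]: 11 + -5 = 6
  P[6]: 17 + -5 = 12
  P[7]: 29 + -5 = 24
  P[8]: 34 + -5 = 29
  P[9]: 42 + -5 = 37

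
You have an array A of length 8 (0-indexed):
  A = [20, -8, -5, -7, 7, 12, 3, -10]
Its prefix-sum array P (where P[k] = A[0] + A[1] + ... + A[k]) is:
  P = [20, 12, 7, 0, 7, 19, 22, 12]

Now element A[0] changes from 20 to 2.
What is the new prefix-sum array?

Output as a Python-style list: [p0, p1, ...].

Change: A[0] 20 -> 2, delta = -18
P[k] for k < 0: unchanged (A[0] not included)
P[k] for k >= 0: shift by delta = -18
  P[0] = 20 + -18 = 2
  P[1] = 12 + -18 = -6
  P[2] = 7 + -18 = -11
  P[3] = 0 + -18 = -18
  P[4] = 7 + -18 = -11
  P[5] = 19 + -18 = 1
  P[6] = 22 + -18 = 4
  P[7] = 12 + -18 = -6

Answer: [2, -6, -11, -18, -11, 1, 4, -6]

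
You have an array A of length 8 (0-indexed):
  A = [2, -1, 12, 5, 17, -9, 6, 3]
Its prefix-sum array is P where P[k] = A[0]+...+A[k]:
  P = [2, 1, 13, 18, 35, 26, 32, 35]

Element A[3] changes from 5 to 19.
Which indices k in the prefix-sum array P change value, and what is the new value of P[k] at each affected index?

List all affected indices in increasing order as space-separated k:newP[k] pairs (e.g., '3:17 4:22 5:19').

Answer: 3:32 4:49 5:40 6:46 7:49

Derivation:
P[k] = A[0] + ... + A[k]
P[k] includes A[3] iff k >= 3
Affected indices: 3, 4, ..., 7; delta = 14
  P[3]: 18 + 14 = 32
  P[4]: 35 + 14 = 49
  P[5]: 26 + 14 = 40
  P[6]: 32 + 14 = 46
  P[7]: 35 + 14 = 49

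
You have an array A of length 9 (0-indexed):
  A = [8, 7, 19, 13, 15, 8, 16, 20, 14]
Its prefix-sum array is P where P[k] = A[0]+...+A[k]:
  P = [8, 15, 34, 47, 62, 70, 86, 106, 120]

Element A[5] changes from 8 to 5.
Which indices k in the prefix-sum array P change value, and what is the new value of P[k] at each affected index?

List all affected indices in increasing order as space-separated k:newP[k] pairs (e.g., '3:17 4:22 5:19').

Answer: 5:67 6:83 7:103 8:117

Derivation:
P[k] = A[0] + ... + A[k]
P[k] includes A[5] iff k >= 5
Affected indices: 5, 6, ..., 8; delta = -3
  P[5]: 70 + -3 = 67
  P[6]: 86 + -3 = 83
  P[7]: 106 + -3 = 103
  P[8]: 120 + -3 = 117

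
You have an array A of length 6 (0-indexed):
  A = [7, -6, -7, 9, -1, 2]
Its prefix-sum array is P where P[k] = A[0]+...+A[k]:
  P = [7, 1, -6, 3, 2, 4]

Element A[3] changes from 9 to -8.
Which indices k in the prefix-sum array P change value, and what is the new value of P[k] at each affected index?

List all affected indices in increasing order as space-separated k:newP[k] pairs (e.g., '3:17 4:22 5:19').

Answer: 3:-14 4:-15 5:-13

Derivation:
P[k] = A[0] + ... + A[k]
P[k] includes A[3] iff k >= 3
Affected indices: 3, 4, ..., 5; delta = -17
  P[3]: 3 + -17 = -14
  P[4]: 2 + -17 = -15
  P[5]: 4 + -17 = -13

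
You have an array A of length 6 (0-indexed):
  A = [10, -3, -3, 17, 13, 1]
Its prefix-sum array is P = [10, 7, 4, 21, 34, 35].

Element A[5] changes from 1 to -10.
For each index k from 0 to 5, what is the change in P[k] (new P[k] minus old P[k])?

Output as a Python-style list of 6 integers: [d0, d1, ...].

Answer: [0, 0, 0, 0, 0, -11]

Derivation:
Element change: A[5] 1 -> -10, delta = -11
For k < 5: P[k] unchanged, delta_P[k] = 0
For k >= 5: P[k] shifts by exactly -11
Delta array: [0, 0, 0, 0, 0, -11]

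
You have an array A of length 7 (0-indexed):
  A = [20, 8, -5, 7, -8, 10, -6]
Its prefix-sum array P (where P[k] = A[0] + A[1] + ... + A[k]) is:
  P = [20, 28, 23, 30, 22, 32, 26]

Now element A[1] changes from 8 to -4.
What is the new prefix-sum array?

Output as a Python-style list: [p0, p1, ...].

Answer: [20, 16, 11, 18, 10, 20, 14]

Derivation:
Change: A[1] 8 -> -4, delta = -12
P[k] for k < 1: unchanged (A[1] not included)
P[k] for k >= 1: shift by delta = -12
  P[0] = 20 + 0 = 20
  P[1] = 28 + -12 = 16
  P[2] = 23 + -12 = 11
  P[3] = 30 + -12 = 18
  P[4] = 22 + -12 = 10
  P[5] = 32 + -12 = 20
  P[6] = 26 + -12 = 14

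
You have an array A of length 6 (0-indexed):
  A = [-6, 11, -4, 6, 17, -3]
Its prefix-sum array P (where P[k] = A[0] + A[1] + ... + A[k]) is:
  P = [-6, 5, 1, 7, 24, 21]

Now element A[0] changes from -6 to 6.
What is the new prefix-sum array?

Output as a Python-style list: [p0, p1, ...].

Change: A[0] -6 -> 6, delta = 12
P[k] for k < 0: unchanged (A[0] not included)
P[k] for k >= 0: shift by delta = 12
  P[0] = -6 + 12 = 6
  P[1] = 5 + 12 = 17
  P[2] = 1 + 12 = 13
  P[3] = 7 + 12 = 19
  P[4] = 24 + 12 = 36
  P[5] = 21 + 12 = 33

Answer: [6, 17, 13, 19, 36, 33]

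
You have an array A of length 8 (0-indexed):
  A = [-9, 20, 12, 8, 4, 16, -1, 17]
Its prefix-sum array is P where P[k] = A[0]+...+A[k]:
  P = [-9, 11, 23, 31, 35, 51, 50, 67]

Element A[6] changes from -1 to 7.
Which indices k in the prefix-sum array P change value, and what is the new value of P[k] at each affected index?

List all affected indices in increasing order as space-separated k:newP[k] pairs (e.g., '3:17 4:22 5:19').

P[k] = A[0] + ... + A[k]
P[k] includes A[6] iff k >= 6
Affected indices: 6, 7, ..., 7; delta = 8
  P[6]: 50 + 8 = 58
  P[7]: 67 + 8 = 75

Answer: 6:58 7:75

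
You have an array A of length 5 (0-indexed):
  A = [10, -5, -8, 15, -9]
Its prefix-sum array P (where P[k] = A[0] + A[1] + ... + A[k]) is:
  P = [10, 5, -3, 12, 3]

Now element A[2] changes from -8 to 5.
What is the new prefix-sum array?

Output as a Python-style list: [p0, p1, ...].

Answer: [10, 5, 10, 25, 16]

Derivation:
Change: A[2] -8 -> 5, delta = 13
P[k] for k < 2: unchanged (A[2] not included)
P[k] for k >= 2: shift by delta = 13
  P[0] = 10 + 0 = 10
  P[1] = 5 + 0 = 5
  P[2] = -3 + 13 = 10
  P[3] = 12 + 13 = 25
  P[4] = 3 + 13 = 16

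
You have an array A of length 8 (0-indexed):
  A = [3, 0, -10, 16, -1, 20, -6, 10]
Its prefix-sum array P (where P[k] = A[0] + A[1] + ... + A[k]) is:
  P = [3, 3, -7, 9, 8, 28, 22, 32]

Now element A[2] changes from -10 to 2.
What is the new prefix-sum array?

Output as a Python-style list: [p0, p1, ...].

Answer: [3, 3, 5, 21, 20, 40, 34, 44]

Derivation:
Change: A[2] -10 -> 2, delta = 12
P[k] for k < 2: unchanged (A[2] not included)
P[k] for k >= 2: shift by delta = 12
  P[0] = 3 + 0 = 3
  P[1] = 3 + 0 = 3
  P[2] = -7 + 12 = 5
  P[3] = 9 + 12 = 21
  P[4] = 8 + 12 = 20
  P[5] = 28 + 12 = 40
  P[6] = 22 + 12 = 34
  P[7] = 32 + 12 = 44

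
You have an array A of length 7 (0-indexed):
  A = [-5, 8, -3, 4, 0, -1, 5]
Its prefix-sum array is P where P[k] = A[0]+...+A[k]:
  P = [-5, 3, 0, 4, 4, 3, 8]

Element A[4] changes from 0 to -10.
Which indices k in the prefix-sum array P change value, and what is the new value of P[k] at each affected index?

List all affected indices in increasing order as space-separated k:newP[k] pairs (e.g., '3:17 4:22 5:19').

Answer: 4:-6 5:-7 6:-2

Derivation:
P[k] = A[0] + ... + A[k]
P[k] includes A[4] iff k >= 4
Affected indices: 4, 5, ..., 6; delta = -10
  P[4]: 4 + -10 = -6
  P[5]: 3 + -10 = -7
  P[6]: 8 + -10 = -2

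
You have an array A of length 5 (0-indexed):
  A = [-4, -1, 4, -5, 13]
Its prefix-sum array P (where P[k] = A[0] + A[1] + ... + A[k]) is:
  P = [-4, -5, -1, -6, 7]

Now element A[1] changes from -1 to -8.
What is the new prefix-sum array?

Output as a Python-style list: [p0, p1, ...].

Answer: [-4, -12, -8, -13, 0]

Derivation:
Change: A[1] -1 -> -8, delta = -7
P[k] for k < 1: unchanged (A[1] not included)
P[k] for k >= 1: shift by delta = -7
  P[0] = -4 + 0 = -4
  P[1] = -5 + -7 = -12
  P[2] = -1 + -7 = -8
  P[3] = -6 + -7 = -13
  P[4] = 7 + -7 = 0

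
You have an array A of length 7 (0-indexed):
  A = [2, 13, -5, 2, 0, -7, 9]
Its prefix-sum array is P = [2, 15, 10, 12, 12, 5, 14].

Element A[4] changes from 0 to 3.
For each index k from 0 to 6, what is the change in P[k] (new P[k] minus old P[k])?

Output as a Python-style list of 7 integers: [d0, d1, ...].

Element change: A[4] 0 -> 3, delta = 3
For k < 4: P[k] unchanged, delta_P[k] = 0
For k >= 4: P[k] shifts by exactly 3
Delta array: [0, 0, 0, 0, 3, 3, 3]

Answer: [0, 0, 0, 0, 3, 3, 3]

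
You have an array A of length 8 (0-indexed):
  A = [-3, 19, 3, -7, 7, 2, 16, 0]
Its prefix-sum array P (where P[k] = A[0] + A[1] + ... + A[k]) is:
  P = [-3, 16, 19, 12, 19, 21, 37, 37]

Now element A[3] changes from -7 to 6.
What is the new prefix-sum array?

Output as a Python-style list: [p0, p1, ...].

Answer: [-3, 16, 19, 25, 32, 34, 50, 50]

Derivation:
Change: A[3] -7 -> 6, delta = 13
P[k] for k < 3: unchanged (A[3] not included)
P[k] for k >= 3: shift by delta = 13
  P[0] = -3 + 0 = -3
  P[1] = 16 + 0 = 16
  P[2] = 19 + 0 = 19
  P[3] = 12 + 13 = 25
  P[4] = 19 + 13 = 32
  P[5] = 21 + 13 = 34
  P[6] = 37 + 13 = 50
  P[7] = 37 + 13 = 50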